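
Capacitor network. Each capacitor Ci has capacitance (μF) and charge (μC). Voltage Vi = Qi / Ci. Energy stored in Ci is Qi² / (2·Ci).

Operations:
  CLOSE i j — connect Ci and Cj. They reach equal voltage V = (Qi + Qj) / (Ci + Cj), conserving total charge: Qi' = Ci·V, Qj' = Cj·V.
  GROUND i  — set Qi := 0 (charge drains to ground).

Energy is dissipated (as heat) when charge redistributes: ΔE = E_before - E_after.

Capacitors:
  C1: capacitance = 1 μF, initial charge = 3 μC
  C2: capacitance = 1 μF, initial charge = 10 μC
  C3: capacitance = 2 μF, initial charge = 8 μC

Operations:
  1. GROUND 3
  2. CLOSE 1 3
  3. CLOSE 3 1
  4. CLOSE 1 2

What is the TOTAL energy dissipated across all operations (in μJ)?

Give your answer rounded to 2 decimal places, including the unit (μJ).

Answer: 39.25 μJ

Derivation:
Initial: C1(1μF, Q=3μC, V=3.00V), C2(1μF, Q=10μC, V=10.00V), C3(2μF, Q=8μC, V=4.00V)
Op 1: GROUND 3: Q3=0; energy lost=16.000
Op 2: CLOSE 1-3: Q_total=3.00, C_total=3.00, V=1.00; Q1=1.00, Q3=2.00; dissipated=3.000
Op 3: CLOSE 3-1: Q_total=3.00, C_total=3.00, V=1.00; Q3=2.00, Q1=1.00; dissipated=0.000
Op 4: CLOSE 1-2: Q_total=11.00, C_total=2.00, V=5.50; Q1=5.50, Q2=5.50; dissipated=20.250
Total dissipated: 39.250 μJ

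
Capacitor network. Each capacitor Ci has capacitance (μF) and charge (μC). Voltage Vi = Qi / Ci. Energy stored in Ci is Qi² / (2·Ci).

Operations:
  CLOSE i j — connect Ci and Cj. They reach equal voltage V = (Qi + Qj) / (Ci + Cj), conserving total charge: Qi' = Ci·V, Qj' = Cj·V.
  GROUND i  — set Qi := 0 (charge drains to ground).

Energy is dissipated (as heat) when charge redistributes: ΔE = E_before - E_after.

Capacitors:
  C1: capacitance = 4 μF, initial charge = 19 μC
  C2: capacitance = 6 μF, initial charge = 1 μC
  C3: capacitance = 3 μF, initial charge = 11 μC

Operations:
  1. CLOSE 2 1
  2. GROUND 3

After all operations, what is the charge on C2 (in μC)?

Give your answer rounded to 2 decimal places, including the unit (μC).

Initial: C1(4μF, Q=19μC, V=4.75V), C2(6μF, Q=1μC, V=0.17V), C3(3μF, Q=11μC, V=3.67V)
Op 1: CLOSE 2-1: Q_total=20.00, C_total=10.00, V=2.00; Q2=12.00, Q1=8.00; dissipated=25.208
Op 2: GROUND 3: Q3=0; energy lost=20.167
Final charges: Q1=8.00, Q2=12.00, Q3=0.00

Answer: 12.00 μC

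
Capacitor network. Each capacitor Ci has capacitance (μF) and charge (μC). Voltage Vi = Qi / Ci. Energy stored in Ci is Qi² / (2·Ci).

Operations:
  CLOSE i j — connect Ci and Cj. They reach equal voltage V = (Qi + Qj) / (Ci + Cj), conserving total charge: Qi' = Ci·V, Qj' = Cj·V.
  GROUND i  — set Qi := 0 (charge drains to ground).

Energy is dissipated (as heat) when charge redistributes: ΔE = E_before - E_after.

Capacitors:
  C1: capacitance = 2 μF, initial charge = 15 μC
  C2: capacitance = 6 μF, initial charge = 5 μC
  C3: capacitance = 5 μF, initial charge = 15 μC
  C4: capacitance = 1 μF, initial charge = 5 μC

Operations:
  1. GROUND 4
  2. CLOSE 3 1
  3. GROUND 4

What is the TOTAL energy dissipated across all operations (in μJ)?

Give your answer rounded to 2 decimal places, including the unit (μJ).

Initial: C1(2μF, Q=15μC, V=7.50V), C2(6μF, Q=5μC, V=0.83V), C3(5μF, Q=15μC, V=3.00V), C4(1μF, Q=5μC, V=5.00V)
Op 1: GROUND 4: Q4=0; energy lost=12.500
Op 2: CLOSE 3-1: Q_total=30.00, C_total=7.00, V=4.29; Q3=21.43, Q1=8.57; dissipated=14.464
Op 3: GROUND 4: Q4=0; energy lost=0.000
Total dissipated: 26.964 μJ

Answer: 26.96 μJ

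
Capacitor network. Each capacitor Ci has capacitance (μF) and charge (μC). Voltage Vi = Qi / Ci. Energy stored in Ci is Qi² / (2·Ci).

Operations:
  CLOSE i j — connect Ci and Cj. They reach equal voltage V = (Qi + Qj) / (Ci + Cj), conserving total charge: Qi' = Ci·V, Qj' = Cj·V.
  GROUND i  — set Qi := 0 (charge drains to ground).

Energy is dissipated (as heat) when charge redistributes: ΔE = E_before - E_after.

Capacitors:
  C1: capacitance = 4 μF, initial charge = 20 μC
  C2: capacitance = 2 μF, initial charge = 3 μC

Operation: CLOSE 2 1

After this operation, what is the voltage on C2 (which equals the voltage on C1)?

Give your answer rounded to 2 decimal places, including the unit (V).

Initial: C1(4μF, Q=20μC, V=5.00V), C2(2μF, Q=3μC, V=1.50V)
Op 1: CLOSE 2-1: Q_total=23.00, C_total=6.00, V=3.83; Q2=7.67, Q1=15.33; dissipated=8.167

Answer: 3.83 V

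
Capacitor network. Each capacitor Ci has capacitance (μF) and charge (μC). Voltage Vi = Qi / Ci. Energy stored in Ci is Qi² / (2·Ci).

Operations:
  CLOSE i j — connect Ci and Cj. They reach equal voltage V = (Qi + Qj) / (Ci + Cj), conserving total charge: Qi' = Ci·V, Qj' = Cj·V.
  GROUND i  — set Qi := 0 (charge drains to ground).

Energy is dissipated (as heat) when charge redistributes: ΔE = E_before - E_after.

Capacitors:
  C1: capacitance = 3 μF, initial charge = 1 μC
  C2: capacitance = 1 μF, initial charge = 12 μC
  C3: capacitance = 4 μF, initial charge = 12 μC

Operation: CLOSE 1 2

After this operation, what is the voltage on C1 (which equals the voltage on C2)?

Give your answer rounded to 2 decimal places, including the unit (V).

Initial: C1(3μF, Q=1μC, V=0.33V), C2(1μF, Q=12μC, V=12.00V), C3(4μF, Q=12μC, V=3.00V)
Op 1: CLOSE 1-2: Q_total=13.00, C_total=4.00, V=3.25; Q1=9.75, Q2=3.25; dissipated=51.042

Answer: 3.25 V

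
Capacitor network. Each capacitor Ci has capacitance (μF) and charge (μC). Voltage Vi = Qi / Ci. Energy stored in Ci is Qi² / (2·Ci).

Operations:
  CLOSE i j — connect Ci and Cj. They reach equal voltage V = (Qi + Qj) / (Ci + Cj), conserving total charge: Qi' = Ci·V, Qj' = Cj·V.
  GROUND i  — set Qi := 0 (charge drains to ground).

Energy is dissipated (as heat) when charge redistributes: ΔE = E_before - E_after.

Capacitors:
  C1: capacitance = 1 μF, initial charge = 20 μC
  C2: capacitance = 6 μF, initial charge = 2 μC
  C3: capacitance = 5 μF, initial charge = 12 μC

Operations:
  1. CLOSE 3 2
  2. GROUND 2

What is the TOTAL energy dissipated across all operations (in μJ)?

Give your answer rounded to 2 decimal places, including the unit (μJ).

Initial: C1(1μF, Q=20μC, V=20.00V), C2(6μF, Q=2μC, V=0.33V), C3(5μF, Q=12μC, V=2.40V)
Op 1: CLOSE 3-2: Q_total=14.00, C_total=11.00, V=1.27; Q3=6.36, Q2=7.64; dissipated=5.824
Op 2: GROUND 2: Q2=0; energy lost=4.860
Total dissipated: 10.684 μJ

Answer: 10.68 μJ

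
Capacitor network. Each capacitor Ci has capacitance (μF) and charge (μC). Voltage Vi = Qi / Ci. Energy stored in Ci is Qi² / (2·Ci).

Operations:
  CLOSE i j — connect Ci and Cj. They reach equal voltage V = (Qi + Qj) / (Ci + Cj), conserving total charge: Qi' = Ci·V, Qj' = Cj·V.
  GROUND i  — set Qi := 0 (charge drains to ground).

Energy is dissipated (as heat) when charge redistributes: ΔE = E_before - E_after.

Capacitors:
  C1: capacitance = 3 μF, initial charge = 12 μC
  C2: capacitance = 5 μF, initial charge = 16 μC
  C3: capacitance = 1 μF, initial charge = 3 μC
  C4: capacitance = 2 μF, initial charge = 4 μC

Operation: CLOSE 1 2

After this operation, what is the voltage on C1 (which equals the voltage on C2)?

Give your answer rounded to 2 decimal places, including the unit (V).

Answer: 3.50 V

Derivation:
Initial: C1(3μF, Q=12μC, V=4.00V), C2(5μF, Q=16μC, V=3.20V), C3(1μF, Q=3μC, V=3.00V), C4(2μF, Q=4μC, V=2.00V)
Op 1: CLOSE 1-2: Q_total=28.00, C_total=8.00, V=3.50; Q1=10.50, Q2=17.50; dissipated=0.600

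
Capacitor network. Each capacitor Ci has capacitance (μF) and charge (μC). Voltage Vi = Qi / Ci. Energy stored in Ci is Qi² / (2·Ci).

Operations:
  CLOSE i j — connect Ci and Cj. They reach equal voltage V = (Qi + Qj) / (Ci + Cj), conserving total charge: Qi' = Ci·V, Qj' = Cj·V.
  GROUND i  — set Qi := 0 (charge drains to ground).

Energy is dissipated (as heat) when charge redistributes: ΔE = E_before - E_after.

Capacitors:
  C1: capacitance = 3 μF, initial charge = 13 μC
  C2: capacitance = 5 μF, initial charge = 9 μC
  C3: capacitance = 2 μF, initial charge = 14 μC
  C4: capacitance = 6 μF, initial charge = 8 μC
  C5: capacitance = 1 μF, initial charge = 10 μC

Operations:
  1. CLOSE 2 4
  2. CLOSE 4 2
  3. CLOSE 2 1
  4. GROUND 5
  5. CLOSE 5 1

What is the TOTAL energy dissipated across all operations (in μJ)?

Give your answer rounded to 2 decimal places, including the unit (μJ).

Answer: 60.10 μJ

Derivation:
Initial: C1(3μF, Q=13μC, V=4.33V), C2(5μF, Q=9μC, V=1.80V), C3(2μF, Q=14μC, V=7.00V), C4(6μF, Q=8μC, V=1.33V), C5(1μF, Q=10μC, V=10.00V)
Op 1: CLOSE 2-4: Q_total=17.00, C_total=11.00, V=1.55; Q2=7.73, Q4=9.27; dissipated=0.297
Op 2: CLOSE 4-2: Q_total=17.00, C_total=11.00, V=1.55; Q4=9.27, Q2=7.73; dissipated=0.000
Op 3: CLOSE 2-1: Q_total=20.73, C_total=8.00, V=2.59; Q2=12.95, Q1=7.77; dissipated=7.287
Op 4: GROUND 5: Q5=0; energy lost=50.000
Op 5: CLOSE 5-1: Q_total=7.77, C_total=4.00, V=1.94; Q5=1.94, Q1=5.83; dissipated=2.517
Total dissipated: 60.101 μJ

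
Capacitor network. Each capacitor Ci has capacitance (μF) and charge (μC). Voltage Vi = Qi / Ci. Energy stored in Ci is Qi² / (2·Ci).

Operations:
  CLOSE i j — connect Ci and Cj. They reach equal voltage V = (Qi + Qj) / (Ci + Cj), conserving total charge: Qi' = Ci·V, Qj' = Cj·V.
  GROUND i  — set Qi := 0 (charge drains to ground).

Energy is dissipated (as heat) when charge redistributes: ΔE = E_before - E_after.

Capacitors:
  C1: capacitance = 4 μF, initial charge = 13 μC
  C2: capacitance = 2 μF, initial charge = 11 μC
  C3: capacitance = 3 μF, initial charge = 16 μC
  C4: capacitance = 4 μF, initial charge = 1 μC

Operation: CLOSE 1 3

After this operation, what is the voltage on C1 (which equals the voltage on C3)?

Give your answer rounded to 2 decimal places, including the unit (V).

Initial: C1(4μF, Q=13μC, V=3.25V), C2(2μF, Q=11μC, V=5.50V), C3(3μF, Q=16μC, V=5.33V), C4(4μF, Q=1μC, V=0.25V)
Op 1: CLOSE 1-3: Q_total=29.00, C_total=7.00, V=4.14; Q1=16.57, Q3=12.43; dissipated=3.720

Answer: 4.14 V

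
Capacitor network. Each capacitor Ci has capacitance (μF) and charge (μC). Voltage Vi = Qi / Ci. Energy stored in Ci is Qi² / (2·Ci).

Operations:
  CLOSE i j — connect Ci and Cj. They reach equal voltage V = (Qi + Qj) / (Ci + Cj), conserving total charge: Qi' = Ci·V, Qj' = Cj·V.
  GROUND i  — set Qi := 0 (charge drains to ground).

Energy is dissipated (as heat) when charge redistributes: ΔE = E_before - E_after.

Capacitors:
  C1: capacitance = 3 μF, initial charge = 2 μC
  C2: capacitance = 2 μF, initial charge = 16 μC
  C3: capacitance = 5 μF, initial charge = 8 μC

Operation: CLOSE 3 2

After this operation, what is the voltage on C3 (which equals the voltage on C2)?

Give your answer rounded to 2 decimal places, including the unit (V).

Initial: C1(3μF, Q=2μC, V=0.67V), C2(2μF, Q=16μC, V=8.00V), C3(5μF, Q=8μC, V=1.60V)
Op 1: CLOSE 3-2: Q_total=24.00, C_total=7.00, V=3.43; Q3=17.14, Q2=6.86; dissipated=29.257

Answer: 3.43 V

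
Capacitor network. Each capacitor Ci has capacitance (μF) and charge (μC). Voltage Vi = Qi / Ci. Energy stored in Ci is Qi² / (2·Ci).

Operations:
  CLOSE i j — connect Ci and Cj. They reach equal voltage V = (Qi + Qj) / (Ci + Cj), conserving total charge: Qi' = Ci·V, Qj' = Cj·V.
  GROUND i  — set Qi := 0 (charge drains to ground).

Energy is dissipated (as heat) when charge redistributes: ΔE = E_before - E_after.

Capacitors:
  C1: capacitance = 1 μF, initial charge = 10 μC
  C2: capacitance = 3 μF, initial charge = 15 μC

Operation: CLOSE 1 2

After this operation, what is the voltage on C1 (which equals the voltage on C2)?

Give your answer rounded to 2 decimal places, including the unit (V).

Initial: C1(1μF, Q=10μC, V=10.00V), C2(3μF, Q=15μC, V=5.00V)
Op 1: CLOSE 1-2: Q_total=25.00, C_total=4.00, V=6.25; Q1=6.25, Q2=18.75; dissipated=9.375

Answer: 6.25 V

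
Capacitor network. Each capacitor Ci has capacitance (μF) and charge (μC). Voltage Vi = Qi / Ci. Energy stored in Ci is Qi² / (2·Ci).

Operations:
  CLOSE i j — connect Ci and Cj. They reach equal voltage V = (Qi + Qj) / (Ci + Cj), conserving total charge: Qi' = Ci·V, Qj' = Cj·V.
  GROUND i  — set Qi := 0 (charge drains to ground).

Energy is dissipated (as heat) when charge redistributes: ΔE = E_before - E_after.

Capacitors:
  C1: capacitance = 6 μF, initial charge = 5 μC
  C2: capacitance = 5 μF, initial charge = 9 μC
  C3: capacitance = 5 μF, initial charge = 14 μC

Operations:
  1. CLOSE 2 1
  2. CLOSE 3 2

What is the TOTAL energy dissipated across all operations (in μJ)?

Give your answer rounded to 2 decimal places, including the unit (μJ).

Initial: C1(6μF, Q=5μC, V=0.83V), C2(5μF, Q=9μC, V=1.80V), C3(5μF, Q=14μC, V=2.80V)
Op 1: CLOSE 2-1: Q_total=14.00, C_total=11.00, V=1.27; Q2=6.36, Q1=7.64; dissipated=1.274
Op 2: CLOSE 3-2: Q_total=20.36, C_total=10.00, V=2.04; Q3=10.18, Q2=10.18; dissipated=2.916
Total dissipated: 4.190 μJ

Answer: 4.19 μJ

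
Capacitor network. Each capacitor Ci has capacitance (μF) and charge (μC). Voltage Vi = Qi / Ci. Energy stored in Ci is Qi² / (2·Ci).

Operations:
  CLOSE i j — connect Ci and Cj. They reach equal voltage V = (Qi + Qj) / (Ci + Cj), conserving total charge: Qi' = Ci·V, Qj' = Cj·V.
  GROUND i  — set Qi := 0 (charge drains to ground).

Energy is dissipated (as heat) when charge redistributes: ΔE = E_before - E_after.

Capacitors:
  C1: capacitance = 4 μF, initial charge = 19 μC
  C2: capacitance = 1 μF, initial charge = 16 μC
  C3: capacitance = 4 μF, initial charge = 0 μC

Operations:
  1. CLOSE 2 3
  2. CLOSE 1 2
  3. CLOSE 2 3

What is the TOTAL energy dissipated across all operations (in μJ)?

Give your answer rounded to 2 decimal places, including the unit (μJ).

Answer: 103.98 μJ

Derivation:
Initial: C1(4μF, Q=19μC, V=4.75V), C2(1μF, Q=16μC, V=16.00V), C3(4μF, Q=0μC, V=0.00V)
Op 1: CLOSE 2-3: Q_total=16.00, C_total=5.00, V=3.20; Q2=3.20, Q3=12.80; dissipated=102.400
Op 2: CLOSE 1-2: Q_total=22.20, C_total=5.00, V=4.44; Q1=17.76, Q2=4.44; dissipated=0.961
Op 3: CLOSE 2-3: Q_total=17.24, C_total=5.00, V=3.45; Q2=3.45, Q3=13.79; dissipated=0.615
Total dissipated: 103.976 μJ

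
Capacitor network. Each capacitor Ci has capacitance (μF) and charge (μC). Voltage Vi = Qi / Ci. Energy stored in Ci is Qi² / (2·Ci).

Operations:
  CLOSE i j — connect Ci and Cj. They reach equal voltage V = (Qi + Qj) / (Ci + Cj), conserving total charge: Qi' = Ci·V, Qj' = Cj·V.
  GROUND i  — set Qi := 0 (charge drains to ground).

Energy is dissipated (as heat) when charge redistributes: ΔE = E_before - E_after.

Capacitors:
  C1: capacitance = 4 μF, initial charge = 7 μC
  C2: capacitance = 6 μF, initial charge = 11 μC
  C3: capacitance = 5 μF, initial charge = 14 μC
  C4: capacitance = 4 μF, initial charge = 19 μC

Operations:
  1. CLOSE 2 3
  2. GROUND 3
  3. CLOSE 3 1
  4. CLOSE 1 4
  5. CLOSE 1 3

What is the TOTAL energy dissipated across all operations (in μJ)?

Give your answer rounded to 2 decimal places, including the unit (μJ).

Initial: C1(4μF, Q=7μC, V=1.75V), C2(6μF, Q=11μC, V=1.83V), C3(5μF, Q=14μC, V=2.80V), C4(4μF, Q=19μC, V=4.75V)
Op 1: CLOSE 2-3: Q_total=25.00, C_total=11.00, V=2.27; Q2=13.64, Q3=11.36; dissipated=1.274
Op 2: GROUND 3: Q3=0; energy lost=12.913
Op 3: CLOSE 3-1: Q_total=7.00, C_total=9.00, V=0.78; Q3=3.89, Q1=3.11; dissipated=3.403
Op 4: CLOSE 1-4: Q_total=22.11, C_total=8.00, V=2.76; Q1=11.06, Q4=11.06; dissipated=15.779
Op 5: CLOSE 1-3: Q_total=14.94, C_total=9.00, V=1.66; Q1=6.64, Q3=8.30; dissipated=4.383
Total dissipated: 37.752 μJ

Answer: 37.75 μJ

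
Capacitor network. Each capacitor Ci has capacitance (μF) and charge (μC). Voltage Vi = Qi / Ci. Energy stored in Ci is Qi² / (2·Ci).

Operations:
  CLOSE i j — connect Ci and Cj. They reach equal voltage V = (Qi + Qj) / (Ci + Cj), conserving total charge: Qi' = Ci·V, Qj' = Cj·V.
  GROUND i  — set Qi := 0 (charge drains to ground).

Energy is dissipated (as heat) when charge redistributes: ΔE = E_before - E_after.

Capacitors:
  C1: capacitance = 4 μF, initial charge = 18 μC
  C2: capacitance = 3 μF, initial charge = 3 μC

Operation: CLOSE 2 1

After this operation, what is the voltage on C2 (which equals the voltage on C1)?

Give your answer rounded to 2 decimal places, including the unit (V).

Answer: 3.00 V

Derivation:
Initial: C1(4μF, Q=18μC, V=4.50V), C2(3μF, Q=3μC, V=1.00V)
Op 1: CLOSE 2-1: Q_total=21.00, C_total=7.00, V=3.00; Q2=9.00, Q1=12.00; dissipated=10.500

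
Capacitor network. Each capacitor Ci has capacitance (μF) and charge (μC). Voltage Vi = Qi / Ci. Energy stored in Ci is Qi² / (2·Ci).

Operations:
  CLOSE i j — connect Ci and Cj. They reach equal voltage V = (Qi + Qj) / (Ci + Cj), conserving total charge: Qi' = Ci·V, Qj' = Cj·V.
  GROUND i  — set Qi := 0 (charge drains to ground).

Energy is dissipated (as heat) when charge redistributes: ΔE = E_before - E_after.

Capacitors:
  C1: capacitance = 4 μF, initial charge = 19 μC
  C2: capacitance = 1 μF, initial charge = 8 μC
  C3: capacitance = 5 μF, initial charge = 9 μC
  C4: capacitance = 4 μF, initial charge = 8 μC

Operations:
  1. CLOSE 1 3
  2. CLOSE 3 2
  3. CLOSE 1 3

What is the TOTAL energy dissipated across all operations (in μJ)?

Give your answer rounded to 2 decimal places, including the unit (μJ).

Answer: 20.37 μJ

Derivation:
Initial: C1(4μF, Q=19μC, V=4.75V), C2(1μF, Q=8μC, V=8.00V), C3(5μF, Q=9μC, V=1.80V), C4(4μF, Q=8μC, V=2.00V)
Op 1: CLOSE 1-3: Q_total=28.00, C_total=9.00, V=3.11; Q1=12.44, Q3=15.56; dissipated=9.669
Op 2: CLOSE 3-2: Q_total=23.56, C_total=6.00, V=3.93; Q3=19.63, Q2=3.93; dissipated=9.959
Op 3: CLOSE 1-3: Q_total=32.07, C_total=9.00, V=3.56; Q1=14.26, Q3=17.82; dissipated=0.738
Total dissipated: 20.366 μJ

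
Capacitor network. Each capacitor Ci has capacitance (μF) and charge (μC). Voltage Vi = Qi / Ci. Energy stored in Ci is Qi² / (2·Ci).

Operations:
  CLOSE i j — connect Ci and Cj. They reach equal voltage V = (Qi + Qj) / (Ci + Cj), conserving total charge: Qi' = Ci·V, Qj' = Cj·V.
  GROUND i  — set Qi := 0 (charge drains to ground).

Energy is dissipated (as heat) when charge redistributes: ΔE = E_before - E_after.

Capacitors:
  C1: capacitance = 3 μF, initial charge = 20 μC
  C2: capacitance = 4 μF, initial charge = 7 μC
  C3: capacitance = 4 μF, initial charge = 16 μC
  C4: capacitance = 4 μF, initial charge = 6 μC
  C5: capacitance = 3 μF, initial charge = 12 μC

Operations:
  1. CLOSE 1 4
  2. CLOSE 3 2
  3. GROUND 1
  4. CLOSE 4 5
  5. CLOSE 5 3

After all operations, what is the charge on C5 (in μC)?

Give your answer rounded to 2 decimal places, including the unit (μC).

Initial: C1(3μF, Q=20μC, V=6.67V), C2(4μF, Q=7μC, V=1.75V), C3(4μF, Q=16μC, V=4.00V), C4(4μF, Q=6μC, V=1.50V), C5(3μF, Q=12μC, V=4.00V)
Op 1: CLOSE 1-4: Q_total=26.00, C_total=7.00, V=3.71; Q1=11.14, Q4=14.86; dissipated=22.881
Op 2: CLOSE 3-2: Q_total=23.00, C_total=8.00, V=2.88; Q3=11.50, Q2=11.50; dissipated=5.062
Op 3: GROUND 1: Q1=0; energy lost=20.694
Op 4: CLOSE 4-5: Q_total=26.86, C_total=7.00, V=3.84; Q4=15.35, Q5=11.51; dissipated=0.070
Op 5: CLOSE 5-3: Q_total=23.01, C_total=7.00, V=3.29; Q5=9.86, Q3=13.15; dissipated=0.793
Final charges: Q1=0.00, Q2=11.50, Q3=13.15, Q4=15.35, Q5=9.86

Answer: 9.86 μC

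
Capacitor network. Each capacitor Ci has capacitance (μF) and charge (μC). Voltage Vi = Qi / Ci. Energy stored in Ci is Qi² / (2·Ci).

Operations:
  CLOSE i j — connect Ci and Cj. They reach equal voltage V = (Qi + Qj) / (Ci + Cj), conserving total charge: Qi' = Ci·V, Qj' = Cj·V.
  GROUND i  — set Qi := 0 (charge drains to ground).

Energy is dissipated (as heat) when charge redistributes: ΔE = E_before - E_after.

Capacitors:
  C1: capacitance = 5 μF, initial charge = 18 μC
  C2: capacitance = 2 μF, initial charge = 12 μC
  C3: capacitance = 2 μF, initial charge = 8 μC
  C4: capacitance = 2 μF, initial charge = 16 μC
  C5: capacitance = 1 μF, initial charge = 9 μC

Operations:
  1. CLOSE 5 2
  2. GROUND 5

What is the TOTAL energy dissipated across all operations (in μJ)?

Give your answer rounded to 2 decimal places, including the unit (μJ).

Answer: 27.50 μJ

Derivation:
Initial: C1(5μF, Q=18μC, V=3.60V), C2(2μF, Q=12μC, V=6.00V), C3(2μF, Q=8μC, V=4.00V), C4(2μF, Q=16μC, V=8.00V), C5(1μF, Q=9μC, V=9.00V)
Op 1: CLOSE 5-2: Q_total=21.00, C_total=3.00, V=7.00; Q5=7.00, Q2=14.00; dissipated=3.000
Op 2: GROUND 5: Q5=0; energy lost=24.500
Total dissipated: 27.500 μJ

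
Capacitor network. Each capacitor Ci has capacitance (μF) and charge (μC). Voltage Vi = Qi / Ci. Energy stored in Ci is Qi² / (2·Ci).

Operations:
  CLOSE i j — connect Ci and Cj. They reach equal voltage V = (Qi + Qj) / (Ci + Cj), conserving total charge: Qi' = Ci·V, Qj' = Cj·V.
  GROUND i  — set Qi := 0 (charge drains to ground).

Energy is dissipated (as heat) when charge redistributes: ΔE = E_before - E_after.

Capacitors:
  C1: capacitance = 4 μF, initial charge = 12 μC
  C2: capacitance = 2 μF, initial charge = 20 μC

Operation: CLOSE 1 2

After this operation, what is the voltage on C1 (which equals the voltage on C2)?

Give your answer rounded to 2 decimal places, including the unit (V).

Initial: C1(4μF, Q=12μC, V=3.00V), C2(2μF, Q=20μC, V=10.00V)
Op 1: CLOSE 1-2: Q_total=32.00, C_total=6.00, V=5.33; Q1=21.33, Q2=10.67; dissipated=32.667

Answer: 5.33 V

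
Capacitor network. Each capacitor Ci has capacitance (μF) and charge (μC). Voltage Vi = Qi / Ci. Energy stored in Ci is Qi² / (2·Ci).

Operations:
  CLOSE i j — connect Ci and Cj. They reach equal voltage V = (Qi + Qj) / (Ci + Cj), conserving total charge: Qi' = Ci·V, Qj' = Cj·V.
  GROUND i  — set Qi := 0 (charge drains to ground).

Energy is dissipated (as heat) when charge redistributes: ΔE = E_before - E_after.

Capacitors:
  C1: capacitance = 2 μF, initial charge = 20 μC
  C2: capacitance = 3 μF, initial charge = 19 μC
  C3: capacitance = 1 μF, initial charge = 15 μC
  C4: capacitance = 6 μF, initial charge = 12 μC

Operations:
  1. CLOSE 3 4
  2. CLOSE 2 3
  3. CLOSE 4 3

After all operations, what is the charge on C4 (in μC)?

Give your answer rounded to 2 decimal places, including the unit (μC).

Initial: C1(2μF, Q=20μC, V=10.00V), C2(3μF, Q=19μC, V=6.33V), C3(1μF, Q=15μC, V=15.00V), C4(6μF, Q=12μC, V=2.00V)
Op 1: CLOSE 3-4: Q_total=27.00, C_total=7.00, V=3.86; Q3=3.86, Q4=23.14; dissipated=72.429
Op 2: CLOSE 2-3: Q_total=22.86, C_total=4.00, V=5.71; Q2=17.14, Q3=5.71; dissipated=2.299
Op 3: CLOSE 4-3: Q_total=28.86, C_total=7.00, V=4.12; Q4=24.73, Q3=4.12; dissipated=1.478
Final charges: Q1=20.00, Q2=17.14, Q3=4.12, Q4=24.73

Answer: 24.73 μC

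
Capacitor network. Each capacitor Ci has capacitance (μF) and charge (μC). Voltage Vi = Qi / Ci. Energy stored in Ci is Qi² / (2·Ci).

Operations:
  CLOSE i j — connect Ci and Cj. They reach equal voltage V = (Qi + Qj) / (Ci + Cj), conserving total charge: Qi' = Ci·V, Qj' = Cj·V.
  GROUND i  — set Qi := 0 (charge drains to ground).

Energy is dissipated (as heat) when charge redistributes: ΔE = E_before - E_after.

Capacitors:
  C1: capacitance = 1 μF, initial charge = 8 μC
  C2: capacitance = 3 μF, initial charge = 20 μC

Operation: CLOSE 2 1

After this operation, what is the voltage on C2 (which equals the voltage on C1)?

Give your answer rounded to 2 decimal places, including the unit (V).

Answer: 7.00 V

Derivation:
Initial: C1(1μF, Q=8μC, V=8.00V), C2(3μF, Q=20μC, V=6.67V)
Op 1: CLOSE 2-1: Q_total=28.00, C_total=4.00, V=7.00; Q2=21.00, Q1=7.00; dissipated=0.667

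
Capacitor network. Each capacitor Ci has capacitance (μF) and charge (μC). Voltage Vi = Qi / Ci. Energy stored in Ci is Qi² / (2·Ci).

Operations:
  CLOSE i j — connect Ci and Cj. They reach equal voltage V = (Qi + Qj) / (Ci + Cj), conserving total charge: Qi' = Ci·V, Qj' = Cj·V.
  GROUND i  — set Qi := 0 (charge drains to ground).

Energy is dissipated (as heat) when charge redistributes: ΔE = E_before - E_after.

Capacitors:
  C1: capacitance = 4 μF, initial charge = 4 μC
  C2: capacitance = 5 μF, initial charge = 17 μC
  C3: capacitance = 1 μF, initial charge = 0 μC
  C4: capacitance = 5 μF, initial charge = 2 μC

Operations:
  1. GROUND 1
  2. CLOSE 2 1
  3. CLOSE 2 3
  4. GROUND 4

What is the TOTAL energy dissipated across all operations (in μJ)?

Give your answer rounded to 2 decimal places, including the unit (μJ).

Answer: 16.73 μJ

Derivation:
Initial: C1(4μF, Q=4μC, V=1.00V), C2(5μF, Q=17μC, V=3.40V), C3(1μF, Q=0μC, V=0.00V), C4(5μF, Q=2μC, V=0.40V)
Op 1: GROUND 1: Q1=0; energy lost=2.000
Op 2: CLOSE 2-1: Q_total=17.00, C_total=9.00, V=1.89; Q2=9.44, Q1=7.56; dissipated=12.844
Op 3: CLOSE 2-3: Q_total=9.44, C_total=6.00, V=1.57; Q2=7.87, Q3=1.57; dissipated=1.487
Op 4: GROUND 4: Q4=0; energy lost=0.400
Total dissipated: 16.731 μJ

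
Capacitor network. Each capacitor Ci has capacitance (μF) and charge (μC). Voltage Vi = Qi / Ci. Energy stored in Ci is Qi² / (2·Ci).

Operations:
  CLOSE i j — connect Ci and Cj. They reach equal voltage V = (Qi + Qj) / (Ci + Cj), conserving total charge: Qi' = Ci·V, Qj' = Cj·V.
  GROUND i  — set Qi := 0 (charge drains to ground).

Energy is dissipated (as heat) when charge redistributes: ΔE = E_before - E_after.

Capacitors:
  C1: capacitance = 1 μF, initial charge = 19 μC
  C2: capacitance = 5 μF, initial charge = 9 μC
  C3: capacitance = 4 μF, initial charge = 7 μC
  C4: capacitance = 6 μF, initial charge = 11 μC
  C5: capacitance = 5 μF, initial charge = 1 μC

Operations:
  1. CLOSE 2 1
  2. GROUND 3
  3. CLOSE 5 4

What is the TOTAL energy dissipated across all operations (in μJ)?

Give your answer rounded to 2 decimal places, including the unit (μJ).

Answer: 133.03 μJ

Derivation:
Initial: C1(1μF, Q=19μC, V=19.00V), C2(5μF, Q=9μC, V=1.80V), C3(4μF, Q=7μC, V=1.75V), C4(6μF, Q=11μC, V=1.83V), C5(5μF, Q=1μC, V=0.20V)
Op 1: CLOSE 2-1: Q_total=28.00, C_total=6.00, V=4.67; Q2=23.33, Q1=4.67; dissipated=123.267
Op 2: GROUND 3: Q3=0; energy lost=6.125
Op 3: CLOSE 5-4: Q_total=12.00, C_total=11.00, V=1.09; Q5=5.45, Q4=6.55; dissipated=3.638
Total dissipated: 133.030 μJ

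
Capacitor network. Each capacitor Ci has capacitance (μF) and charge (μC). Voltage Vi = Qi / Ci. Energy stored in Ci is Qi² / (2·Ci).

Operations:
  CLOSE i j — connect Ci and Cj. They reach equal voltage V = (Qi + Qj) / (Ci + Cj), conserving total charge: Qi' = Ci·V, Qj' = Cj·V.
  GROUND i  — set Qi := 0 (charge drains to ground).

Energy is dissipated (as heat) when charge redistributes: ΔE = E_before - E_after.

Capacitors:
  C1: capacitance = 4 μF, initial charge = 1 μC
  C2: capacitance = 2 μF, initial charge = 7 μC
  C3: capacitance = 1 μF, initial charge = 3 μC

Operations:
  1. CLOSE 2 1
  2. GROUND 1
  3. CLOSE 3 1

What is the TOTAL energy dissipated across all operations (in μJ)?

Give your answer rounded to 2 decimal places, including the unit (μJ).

Answer: 14.20 μJ

Derivation:
Initial: C1(4μF, Q=1μC, V=0.25V), C2(2μF, Q=7μC, V=3.50V), C3(1μF, Q=3μC, V=3.00V)
Op 1: CLOSE 2-1: Q_total=8.00, C_total=6.00, V=1.33; Q2=2.67, Q1=5.33; dissipated=7.042
Op 2: GROUND 1: Q1=0; energy lost=3.556
Op 3: CLOSE 3-1: Q_total=3.00, C_total=5.00, V=0.60; Q3=0.60, Q1=2.40; dissipated=3.600
Total dissipated: 14.197 μJ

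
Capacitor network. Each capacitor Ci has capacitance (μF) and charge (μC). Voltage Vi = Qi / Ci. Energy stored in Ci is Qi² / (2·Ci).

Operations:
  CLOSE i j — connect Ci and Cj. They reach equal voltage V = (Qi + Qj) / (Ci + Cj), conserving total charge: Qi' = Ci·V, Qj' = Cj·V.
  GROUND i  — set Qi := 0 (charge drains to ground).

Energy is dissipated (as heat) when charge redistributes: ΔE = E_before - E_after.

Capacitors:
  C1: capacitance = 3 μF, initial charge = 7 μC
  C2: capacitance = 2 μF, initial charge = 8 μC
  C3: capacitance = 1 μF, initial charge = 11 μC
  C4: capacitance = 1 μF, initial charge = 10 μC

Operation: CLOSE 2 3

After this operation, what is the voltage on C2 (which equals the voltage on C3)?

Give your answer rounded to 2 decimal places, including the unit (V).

Answer: 6.33 V

Derivation:
Initial: C1(3μF, Q=7μC, V=2.33V), C2(2μF, Q=8μC, V=4.00V), C3(1μF, Q=11μC, V=11.00V), C4(1μF, Q=10μC, V=10.00V)
Op 1: CLOSE 2-3: Q_total=19.00, C_total=3.00, V=6.33; Q2=12.67, Q3=6.33; dissipated=16.333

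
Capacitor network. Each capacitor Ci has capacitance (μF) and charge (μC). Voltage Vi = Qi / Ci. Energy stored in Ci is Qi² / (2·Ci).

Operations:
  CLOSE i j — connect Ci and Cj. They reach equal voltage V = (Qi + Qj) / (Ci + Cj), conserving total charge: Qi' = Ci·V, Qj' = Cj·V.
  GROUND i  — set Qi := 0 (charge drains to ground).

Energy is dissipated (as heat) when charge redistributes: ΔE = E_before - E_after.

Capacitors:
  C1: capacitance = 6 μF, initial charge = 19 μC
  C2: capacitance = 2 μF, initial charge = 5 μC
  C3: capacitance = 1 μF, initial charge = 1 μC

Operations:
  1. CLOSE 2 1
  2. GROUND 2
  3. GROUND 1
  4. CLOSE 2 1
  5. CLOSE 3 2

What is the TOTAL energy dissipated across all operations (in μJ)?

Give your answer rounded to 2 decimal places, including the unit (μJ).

Initial: C1(6μF, Q=19μC, V=3.17V), C2(2μF, Q=5μC, V=2.50V), C3(1μF, Q=1μC, V=1.00V)
Op 1: CLOSE 2-1: Q_total=24.00, C_total=8.00, V=3.00; Q2=6.00, Q1=18.00; dissipated=0.333
Op 2: GROUND 2: Q2=0; energy lost=9.000
Op 3: GROUND 1: Q1=0; energy lost=27.000
Op 4: CLOSE 2-1: Q_total=0.00, C_total=8.00, V=0.00; Q2=0.00, Q1=0.00; dissipated=0.000
Op 5: CLOSE 3-2: Q_total=1.00, C_total=3.00, V=0.33; Q3=0.33, Q2=0.67; dissipated=0.333
Total dissipated: 36.667 μJ

Answer: 36.67 μJ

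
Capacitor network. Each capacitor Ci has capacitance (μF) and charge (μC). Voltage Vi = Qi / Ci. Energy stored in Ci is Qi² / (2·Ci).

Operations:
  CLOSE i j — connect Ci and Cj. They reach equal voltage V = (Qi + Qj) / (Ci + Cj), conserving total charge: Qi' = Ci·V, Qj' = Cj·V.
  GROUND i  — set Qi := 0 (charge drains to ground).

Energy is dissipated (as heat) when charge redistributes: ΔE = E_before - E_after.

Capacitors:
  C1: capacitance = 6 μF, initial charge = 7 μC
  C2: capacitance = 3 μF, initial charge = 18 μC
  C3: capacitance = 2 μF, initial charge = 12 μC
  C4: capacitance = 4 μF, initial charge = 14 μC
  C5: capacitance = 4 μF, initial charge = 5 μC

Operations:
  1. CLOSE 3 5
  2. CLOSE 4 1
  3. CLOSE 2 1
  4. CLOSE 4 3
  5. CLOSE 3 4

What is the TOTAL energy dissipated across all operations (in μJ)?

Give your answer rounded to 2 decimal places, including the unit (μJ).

Answer: 37.14 μJ

Derivation:
Initial: C1(6μF, Q=7μC, V=1.17V), C2(3μF, Q=18μC, V=6.00V), C3(2μF, Q=12μC, V=6.00V), C4(4μF, Q=14μC, V=3.50V), C5(4μF, Q=5μC, V=1.25V)
Op 1: CLOSE 3-5: Q_total=17.00, C_total=6.00, V=2.83; Q3=5.67, Q5=11.33; dissipated=15.042
Op 2: CLOSE 4-1: Q_total=21.00, C_total=10.00, V=2.10; Q4=8.40, Q1=12.60; dissipated=6.533
Op 3: CLOSE 2-1: Q_total=30.60, C_total=9.00, V=3.40; Q2=10.20, Q1=20.40; dissipated=15.210
Op 4: CLOSE 4-3: Q_total=14.07, C_total=6.00, V=2.34; Q4=9.38, Q3=4.69; dissipated=0.359
Op 5: CLOSE 3-4: Q_total=14.07, C_total=6.00, V=2.34; Q3=4.69, Q4=9.38; dissipated=0.000
Total dissipated: 37.144 μJ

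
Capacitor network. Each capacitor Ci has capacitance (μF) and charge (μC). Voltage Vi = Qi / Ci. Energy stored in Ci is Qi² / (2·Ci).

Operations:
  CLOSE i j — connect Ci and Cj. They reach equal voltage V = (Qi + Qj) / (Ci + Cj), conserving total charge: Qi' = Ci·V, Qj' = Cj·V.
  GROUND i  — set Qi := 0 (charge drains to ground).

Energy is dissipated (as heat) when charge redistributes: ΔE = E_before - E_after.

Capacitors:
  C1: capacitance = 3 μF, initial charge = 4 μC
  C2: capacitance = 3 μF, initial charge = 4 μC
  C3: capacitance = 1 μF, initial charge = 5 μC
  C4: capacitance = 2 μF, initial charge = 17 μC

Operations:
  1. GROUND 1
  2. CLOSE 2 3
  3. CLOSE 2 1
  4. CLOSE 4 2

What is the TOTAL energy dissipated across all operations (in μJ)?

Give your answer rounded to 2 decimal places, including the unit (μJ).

Initial: C1(3μF, Q=4μC, V=1.33V), C2(3μF, Q=4μC, V=1.33V), C3(1μF, Q=5μC, V=5.00V), C4(2μF, Q=17μC, V=8.50V)
Op 1: GROUND 1: Q1=0; energy lost=2.667
Op 2: CLOSE 2-3: Q_total=9.00, C_total=4.00, V=2.25; Q2=6.75, Q3=2.25; dissipated=5.042
Op 3: CLOSE 2-1: Q_total=6.75, C_total=6.00, V=1.12; Q2=3.38, Q1=3.38; dissipated=3.797
Op 4: CLOSE 4-2: Q_total=20.38, C_total=5.00, V=4.08; Q4=8.15, Q2=12.22; dissipated=32.634
Total dissipated: 44.140 μJ

Answer: 44.14 μJ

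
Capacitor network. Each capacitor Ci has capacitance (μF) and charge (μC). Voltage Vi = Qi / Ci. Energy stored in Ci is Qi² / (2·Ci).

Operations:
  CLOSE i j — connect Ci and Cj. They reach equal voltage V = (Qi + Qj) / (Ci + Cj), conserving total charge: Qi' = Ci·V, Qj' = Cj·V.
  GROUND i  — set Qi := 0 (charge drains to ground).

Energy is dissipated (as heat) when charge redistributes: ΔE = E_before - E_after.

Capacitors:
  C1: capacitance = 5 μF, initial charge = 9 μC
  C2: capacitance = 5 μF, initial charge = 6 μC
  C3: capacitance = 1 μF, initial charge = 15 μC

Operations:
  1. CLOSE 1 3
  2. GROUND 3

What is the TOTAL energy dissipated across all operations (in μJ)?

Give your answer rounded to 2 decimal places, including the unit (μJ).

Answer: 80.60 μJ

Derivation:
Initial: C1(5μF, Q=9μC, V=1.80V), C2(5μF, Q=6μC, V=1.20V), C3(1μF, Q=15μC, V=15.00V)
Op 1: CLOSE 1-3: Q_total=24.00, C_total=6.00, V=4.00; Q1=20.00, Q3=4.00; dissipated=72.600
Op 2: GROUND 3: Q3=0; energy lost=8.000
Total dissipated: 80.600 μJ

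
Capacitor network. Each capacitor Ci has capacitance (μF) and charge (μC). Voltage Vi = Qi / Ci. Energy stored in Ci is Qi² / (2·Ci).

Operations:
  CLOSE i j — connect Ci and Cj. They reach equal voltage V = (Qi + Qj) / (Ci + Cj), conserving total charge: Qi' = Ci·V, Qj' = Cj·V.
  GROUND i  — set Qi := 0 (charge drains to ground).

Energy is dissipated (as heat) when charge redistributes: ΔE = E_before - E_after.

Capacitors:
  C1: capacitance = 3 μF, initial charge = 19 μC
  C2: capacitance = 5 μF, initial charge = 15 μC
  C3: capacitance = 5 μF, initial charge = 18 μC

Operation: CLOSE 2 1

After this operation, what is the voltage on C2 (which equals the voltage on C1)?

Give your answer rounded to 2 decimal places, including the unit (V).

Initial: C1(3μF, Q=19μC, V=6.33V), C2(5μF, Q=15μC, V=3.00V), C3(5μF, Q=18μC, V=3.60V)
Op 1: CLOSE 2-1: Q_total=34.00, C_total=8.00, V=4.25; Q2=21.25, Q1=12.75; dissipated=10.417

Answer: 4.25 V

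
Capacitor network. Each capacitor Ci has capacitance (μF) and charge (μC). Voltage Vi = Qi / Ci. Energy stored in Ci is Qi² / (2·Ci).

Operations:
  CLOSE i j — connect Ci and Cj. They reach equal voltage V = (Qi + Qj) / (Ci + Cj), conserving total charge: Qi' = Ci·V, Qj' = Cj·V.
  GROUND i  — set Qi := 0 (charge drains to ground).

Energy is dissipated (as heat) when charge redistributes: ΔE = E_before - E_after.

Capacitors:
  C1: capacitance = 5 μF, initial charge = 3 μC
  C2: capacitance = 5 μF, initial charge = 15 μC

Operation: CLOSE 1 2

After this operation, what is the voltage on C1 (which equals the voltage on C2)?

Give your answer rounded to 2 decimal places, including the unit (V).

Initial: C1(5μF, Q=3μC, V=0.60V), C2(5μF, Q=15μC, V=3.00V)
Op 1: CLOSE 1-2: Q_total=18.00, C_total=10.00, V=1.80; Q1=9.00, Q2=9.00; dissipated=7.200

Answer: 1.80 V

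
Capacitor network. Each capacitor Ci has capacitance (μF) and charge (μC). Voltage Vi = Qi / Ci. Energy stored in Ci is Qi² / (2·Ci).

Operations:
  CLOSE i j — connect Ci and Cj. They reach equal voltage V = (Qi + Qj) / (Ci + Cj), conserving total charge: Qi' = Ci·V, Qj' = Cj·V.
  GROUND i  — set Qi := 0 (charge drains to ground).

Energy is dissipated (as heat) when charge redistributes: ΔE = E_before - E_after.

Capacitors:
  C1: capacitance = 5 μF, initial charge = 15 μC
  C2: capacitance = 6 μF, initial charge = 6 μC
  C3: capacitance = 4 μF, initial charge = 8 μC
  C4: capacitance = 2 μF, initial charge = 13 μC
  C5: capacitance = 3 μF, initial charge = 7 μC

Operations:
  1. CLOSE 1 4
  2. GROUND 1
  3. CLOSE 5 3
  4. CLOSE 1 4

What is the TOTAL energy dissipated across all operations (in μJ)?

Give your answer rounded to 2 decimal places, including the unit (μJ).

Initial: C1(5μF, Q=15μC, V=3.00V), C2(6μF, Q=6μC, V=1.00V), C3(4μF, Q=8μC, V=2.00V), C4(2μF, Q=13μC, V=6.50V), C5(3μF, Q=7μC, V=2.33V)
Op 1: CLOSE 1-4: Q_total=28.00, C_total=7.00, V=4.00; Q1=20.00, Q4=8.00; dissipated=8.750
Op 2: GROUND 1: Q1=0; energy lost=40.000
Op 3: CLOSE 5-3: Q_total=15.00, C_total=7.00, V=2.14; Q5=6.43, Q3=8.57; dissipated=0.095
Op 4: CLOSE 1-4: Q_total=8.00, C_total=7.00, V=1.14; Q1=5.71, Q4=2.29; dissipated=11.429
Total dissipated: 60.274 μJ

Answer: 60.27 μJ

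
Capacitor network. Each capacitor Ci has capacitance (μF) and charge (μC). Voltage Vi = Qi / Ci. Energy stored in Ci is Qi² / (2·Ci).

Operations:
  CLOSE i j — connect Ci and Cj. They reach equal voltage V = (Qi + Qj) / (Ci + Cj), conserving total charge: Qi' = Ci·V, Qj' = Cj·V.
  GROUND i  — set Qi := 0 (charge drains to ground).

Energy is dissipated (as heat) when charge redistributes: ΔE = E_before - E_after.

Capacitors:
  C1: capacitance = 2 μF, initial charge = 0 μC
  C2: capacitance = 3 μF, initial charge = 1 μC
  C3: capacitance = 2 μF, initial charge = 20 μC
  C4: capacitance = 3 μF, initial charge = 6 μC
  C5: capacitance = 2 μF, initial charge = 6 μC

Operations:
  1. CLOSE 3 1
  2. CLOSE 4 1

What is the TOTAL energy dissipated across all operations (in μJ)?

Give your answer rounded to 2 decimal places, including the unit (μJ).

Answer: 55.40 μJ

Derivation:
Initial: C1(2μF, Q=0μC, V=0.00V), C2(3μF, Q=1μC, V=0.33V), C3(2μF, Q=20μC, V=10.00V), C4(3μF, Q=6μC, V=2.00V), C5(2μF, Q=6μC, V=3.00V)
Op 1: CLOSE 3-1: Q_total=20.00, C_total=4.00, V=5.00; Q3=10.00, Q1=10.00; dissipated=50.000
Op 2: CLOSE 4-1: Q_total=16.00, C_total=5.00, V=3.20; Q4=9.60, Q1=6.40; dissipated=5.400
Total dissipated: 55.400 μJ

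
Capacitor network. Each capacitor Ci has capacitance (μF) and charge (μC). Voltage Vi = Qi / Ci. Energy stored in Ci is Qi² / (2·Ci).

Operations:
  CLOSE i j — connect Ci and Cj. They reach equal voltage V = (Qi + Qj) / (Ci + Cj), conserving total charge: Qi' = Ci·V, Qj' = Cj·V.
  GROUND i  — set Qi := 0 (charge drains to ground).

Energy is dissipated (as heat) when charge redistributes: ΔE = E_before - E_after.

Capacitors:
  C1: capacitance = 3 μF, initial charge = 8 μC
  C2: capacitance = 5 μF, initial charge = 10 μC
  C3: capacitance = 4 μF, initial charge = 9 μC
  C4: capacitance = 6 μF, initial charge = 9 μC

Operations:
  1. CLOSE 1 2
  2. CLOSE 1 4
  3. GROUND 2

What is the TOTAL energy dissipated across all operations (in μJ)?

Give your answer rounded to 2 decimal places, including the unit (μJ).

Answer: 13.64 μJ

Derivation:
Initial: C1(3μF, Q=8μC, V=2.67V), C2(5μF, Q=10μC, V=2.00V), C3(4μF, Q=9μC, V=2.25V), C4(6μF, Q=9μC, V=1.50V)
Op 1: CLOSE 1-2: Q_total=18.00, C_total=8.00, V=2.25; Q1=6.75, Q2=11.25; dissipated=0.417
Op 2: CLOSE 1-4: Q_total=15.75, C_total=9.00, V=1.75; Q1=5.25, Q4=10.50; dissipated=0.562
Op 3: GROUND 2: Q2=0; energy lost=12.656
Total dissipated: 13.635 μJ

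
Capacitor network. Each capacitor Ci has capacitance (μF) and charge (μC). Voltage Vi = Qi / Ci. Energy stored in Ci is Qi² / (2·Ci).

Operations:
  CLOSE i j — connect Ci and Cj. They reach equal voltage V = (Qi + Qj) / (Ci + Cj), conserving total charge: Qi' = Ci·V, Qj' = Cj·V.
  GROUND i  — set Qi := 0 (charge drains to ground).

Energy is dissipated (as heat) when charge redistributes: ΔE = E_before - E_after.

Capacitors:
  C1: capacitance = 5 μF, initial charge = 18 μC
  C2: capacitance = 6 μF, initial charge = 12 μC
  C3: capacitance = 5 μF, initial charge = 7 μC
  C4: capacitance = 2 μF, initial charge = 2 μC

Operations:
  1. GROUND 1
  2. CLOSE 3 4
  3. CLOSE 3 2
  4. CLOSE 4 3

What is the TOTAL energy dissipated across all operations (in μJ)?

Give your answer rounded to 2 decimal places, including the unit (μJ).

Initial: C1(5μF, Q=18μC, V=3.60V), C2(6μF, Q=12μC, V=2.00V), C3(5μF, Q=7μC, V=1.40V), C4(2μF, Q=2μC, V=1.00V)
Op 1: GROUND 1: Q1=0; energy lost=32.400
Op 2: CLOSE 3-4: Q_total=9.00, C_total=7.00, V=1.29; Q3=6.43, Q4=2.57; dissipated=0.114
Op 3: CLOSE 3-2: Q_total=18.43, C_total=11.00, V=1.68; Q3=8.38, Q2=10.05; dissipated=0.696
Op 4: CLOSE 4-3: Q_total=10.95, C_total=7.00, V=1.56; Q4=3.13, Q3=7.82; dissipated=0.108
Total dissipated: 33.318 μJ

Answer: 33.32 μJ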